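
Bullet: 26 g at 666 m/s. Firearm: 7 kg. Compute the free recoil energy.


v_r = m_p*v_p/m_gun = 0.026*666/7 = 2.47371 m/s, E_r = 0.5*m_gun*v_r^2 = 0.5*7*2.47371^2 = 21.42 J

21.42 J


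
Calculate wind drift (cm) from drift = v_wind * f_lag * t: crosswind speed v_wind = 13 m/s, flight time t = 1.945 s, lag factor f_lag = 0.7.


drift = v_wind * lag * t = 13 * 0.7 * 1.945 = 17.6995 m ≈ 1770 cm

1770 cm


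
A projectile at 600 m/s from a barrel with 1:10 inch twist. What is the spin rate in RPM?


twist_m = 10*0.0254 = 0.254 m
spin = v/twist = 600/0.254 = 2362.205 rev/s
RPM = spin*60 = 2362.205*60 ≈ 141732 RPM

141732 RPM


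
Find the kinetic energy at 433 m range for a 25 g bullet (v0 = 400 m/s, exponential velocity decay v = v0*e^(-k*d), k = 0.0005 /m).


v = v0*exp(-k*d) = 400*exp(-0.0005*433) = 322.133 m/s
E = 0.5*m*v^2 = 0.5*0.025*322.133^2 = 1297 J

1297 J


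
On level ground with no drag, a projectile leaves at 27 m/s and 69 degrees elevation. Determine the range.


R = v0^2 * sin(2*theta) / g = 27^2 * sin(2*69°) / 9.81 = 49.72 m

49.72 m


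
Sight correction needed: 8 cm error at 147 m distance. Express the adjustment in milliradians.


1 mrad subtends 1 cm per 10 m of range, so adj = error_cm / (dist_m / 10) = 8 / (147/10) = 0.5442 mrad

0.5442 mrad


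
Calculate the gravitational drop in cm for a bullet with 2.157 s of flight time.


drop = 0.5*g*t^2 = 0.5*9.81*2.157^2 = 22.8212 m ≈ 2282 cm

2282 cm


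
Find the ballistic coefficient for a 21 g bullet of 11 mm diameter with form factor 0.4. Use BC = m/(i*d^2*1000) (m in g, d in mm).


BC = m/(i*d^2*1000) = 21/(0.4 * 11^2 * 1000) = 0.0004339

0.0004339


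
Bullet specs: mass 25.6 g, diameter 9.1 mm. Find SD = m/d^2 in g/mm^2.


SD = m/d^2 = 25.6/9.1^2 = 0.3091 g/mm^2

0.3091 g/mm^2


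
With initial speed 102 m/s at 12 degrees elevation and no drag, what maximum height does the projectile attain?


H = (v0*sin(theta))^2 / (2g) = (102*sin(12°))^2 / (2*9.81) = 22.92 m

22.92 m


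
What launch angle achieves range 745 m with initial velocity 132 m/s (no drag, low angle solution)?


sin(2*theta) = R*g/v0^2 = 745*9.81/132^2 = 0.419447, theta = arcsin(0.419447)/2 = 12.4°

12.4 degrees


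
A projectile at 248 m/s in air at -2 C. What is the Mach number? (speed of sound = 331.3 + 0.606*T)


a = 331.3 + 0.606*(-2) = 330.088 m/s
M = v/a = 248/330.088 = 0.7513

0.7513


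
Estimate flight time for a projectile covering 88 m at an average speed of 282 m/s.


t = d/v = 88/282 = 0.3121 s

0.3121 s


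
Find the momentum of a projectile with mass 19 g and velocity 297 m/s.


p = m*v = 0.019*297 = 5.643 kg·m/s

5.643 kg·m/s


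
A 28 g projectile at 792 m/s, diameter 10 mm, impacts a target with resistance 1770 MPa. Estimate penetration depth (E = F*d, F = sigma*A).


A = pi*(d/2)^2 = pi*(10/2)^2 = 78.5398 mm^2
E = 0.5*m*v^2 = 0.5*0.028*792^2 = 8781.7 J
depth = E/(sigma*A) = 8781.7 J / (1770 MPa * 78.5398 mm^2) = 8781.7/(1770 * 78.5398) m = 0.0631706 m ≈ 63.17 mm

63.17 mm


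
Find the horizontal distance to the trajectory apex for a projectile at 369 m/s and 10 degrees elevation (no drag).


R = v0^2*sin(2*theta)/g = 369^2*sin(2*10°)/9.81 = 4747.18 m
apex_dist = R/2 = 4747.18/2 = 2374 m

2374 m


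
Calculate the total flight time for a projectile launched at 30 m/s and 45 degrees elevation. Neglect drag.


T = 2*v0*sin(theta)/g = 2*30*sin(45°)/9.81 = 4.325 s

4.325 s


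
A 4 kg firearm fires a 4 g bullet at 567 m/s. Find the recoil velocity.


v_recoil = m_p * v_p / m_gun = 0.004 * 567 / 4 = 0.567 m/s

0.567 m/s


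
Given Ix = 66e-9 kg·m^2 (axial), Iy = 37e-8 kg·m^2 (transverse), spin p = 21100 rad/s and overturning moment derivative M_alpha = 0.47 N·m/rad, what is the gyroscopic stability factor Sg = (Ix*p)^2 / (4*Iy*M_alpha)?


Sg = Ix^2 * p^2 / (4 * Iy * M_alpha) = (66e-9)^2 * 21100^2 / (4 * 37e-8 * 0.47) = 2.788

2.788


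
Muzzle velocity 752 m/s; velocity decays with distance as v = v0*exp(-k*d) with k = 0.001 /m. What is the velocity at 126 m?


v = v0*exp(-k*d) = 752*exp(-0.001*126) = 663 m/s

663 m/s


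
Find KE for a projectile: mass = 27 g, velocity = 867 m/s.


E = 0.5*m*v^2 = 0.5*0.027*867^2 = 10148 J

10148 J


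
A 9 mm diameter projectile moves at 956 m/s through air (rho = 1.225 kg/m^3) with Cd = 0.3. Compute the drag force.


A = pi*(d/2)^2 = pi*(9/2000)^2 = 6.36173e-05 m^2
Fd = 0.5*Cd*rho*A*v^2 = 0.5*0.3*1.225*6.36173e-05*956^2 = 10.68 N

10.68 N


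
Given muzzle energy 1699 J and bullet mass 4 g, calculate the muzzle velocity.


v = sqrt(2*E/m) = sqrt(2*1699/0.004) = 921.7 m/s

921.7 m/s


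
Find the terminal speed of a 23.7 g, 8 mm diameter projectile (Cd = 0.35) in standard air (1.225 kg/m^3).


A = pi*(d/2)^2 = pi*(8/2000)^2 = 5.02655e-05 m^2
vt = sqrt(2mg/(Cd*rho*A)) = sqrt(2*0.0237*9.81/(0.35 * 1.225 * 5.02655e-05)) = 146.9 m/s

146.9 m/s


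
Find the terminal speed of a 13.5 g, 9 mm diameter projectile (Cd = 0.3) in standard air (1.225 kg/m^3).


A = pi*(d/2)^2 = pi*(9/2000)^2 = 6.36173e-05 m^2
vt = sqrt(2mg/(Cd*rho*A)) = sqrt(2*0.0135*9.81/(0.3 * 1.225 * 6.36173e-05)) = 106.4 m/s

106.4 m/s


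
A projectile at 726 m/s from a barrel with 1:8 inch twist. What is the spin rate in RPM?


twist_m = 8*0.0254 = 0.2032 m
spin = v/twist = 726/0.2032 = 3572.835 rev/s
RPM = spin*60 = 3572.835*60 ≈ 214370 RPM

214370 RPM


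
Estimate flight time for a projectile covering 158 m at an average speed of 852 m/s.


t = d/v = 158/852 = 0.1854 s

0.1854 s


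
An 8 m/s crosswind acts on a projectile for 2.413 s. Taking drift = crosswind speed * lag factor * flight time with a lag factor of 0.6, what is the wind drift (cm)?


drift = v_wind * lag * t = 8 * 0.6 * 2.413 = 11.5824 m ≈ 1158 cm

1158 cm


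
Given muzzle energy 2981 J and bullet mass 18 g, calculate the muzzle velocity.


v = sqrt(2*E/m) = sqrt(2*2981/0.018) = 575.5 m/s

575.5 m/s


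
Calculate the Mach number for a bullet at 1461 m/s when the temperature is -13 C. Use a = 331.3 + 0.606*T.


a = 331.3 + 0.606*(-13) = 323.422 m/s
M = v/a = 1461/323.422 = 4.517

4.517


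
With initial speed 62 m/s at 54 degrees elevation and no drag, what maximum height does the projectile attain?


H = (v0*sin(theta))^2 / (2g) = (62*sin(54°))^2 / (2*9.81) = 128.2 m

128.2 m


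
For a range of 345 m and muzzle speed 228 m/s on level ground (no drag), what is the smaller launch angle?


sin(2*theta) = R*g/v0^2 = 345*9.81/228^2 = 0.0651056, theta = arcsin(0.0651056)/2 = 1.866°

1.866 degrees


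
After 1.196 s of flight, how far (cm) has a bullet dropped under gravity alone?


drop = 0.5*g*t^2 = 0.5*9.81*1.196^2 = 7.01619 m ≈ 701.6 cm

701.6 cm


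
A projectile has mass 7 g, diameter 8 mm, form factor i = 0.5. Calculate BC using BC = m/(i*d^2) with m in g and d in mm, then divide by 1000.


BC = m/(i*d^2*1000) = 7/(0.5 * 8^2 * 1000) = 0.0002188

0.0002188


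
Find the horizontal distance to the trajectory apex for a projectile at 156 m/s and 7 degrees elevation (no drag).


R = v0^2*sin(2*theta)/g = 156^2*sin(2*7°)/9.81 = 600.144 m
apex_dist = R/2 = 600.144/2 = 300.1 m

300.1 m


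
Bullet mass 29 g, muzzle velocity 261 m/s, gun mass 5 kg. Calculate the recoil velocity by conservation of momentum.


v_recoil = m_p * v_p / m_gun = 0.029 * 261 / 5 = 1.514 m/s

1.514 m/s


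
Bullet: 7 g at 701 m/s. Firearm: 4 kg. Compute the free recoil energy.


v_r = m_p*v_p/m_gun = 0.007*701/4 = 1.22675 m/s, E_r = 0.5*m_gun*v_r^2 = 0.5*4*1.22675^2 = 3.01 J

3.01 J


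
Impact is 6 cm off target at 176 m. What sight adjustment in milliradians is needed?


1 mrad subtends 1 cm per 10 m of range, so adj = error_cm / (dist_m / 10) = 6 / (176/10) = 0.3409 mrad

0.3409 mrad


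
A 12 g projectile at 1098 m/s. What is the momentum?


p = m*v = 0.012*1098 = 13.18 kg·m/s

13.18 kg·m/s


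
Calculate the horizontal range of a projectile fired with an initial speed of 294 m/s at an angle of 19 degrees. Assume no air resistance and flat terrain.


R = v0^2 * sin(2*theta) / g = 294^2 * sin(2*19°) / 9.81 = 5425 m

5425 m


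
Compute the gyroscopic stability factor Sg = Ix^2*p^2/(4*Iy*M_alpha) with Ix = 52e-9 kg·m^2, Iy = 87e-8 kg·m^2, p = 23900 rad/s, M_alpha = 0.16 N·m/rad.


Sg = Ix^2 * p^2 / (4 * Iy * M_alpha) = (52e-9)^2 * 23900^2 / (4 * 87e-8 * 0.16) = 2.774

2.774


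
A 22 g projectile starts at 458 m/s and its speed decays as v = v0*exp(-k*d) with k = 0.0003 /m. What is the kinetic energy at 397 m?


v = v0*exp(-k*d) = 458*exp(-0.0003*397) = 406.575 m/s
E = 0.5*m*v^2 = 0.5*0.022*406.575^2 = 1818 J

1818 J


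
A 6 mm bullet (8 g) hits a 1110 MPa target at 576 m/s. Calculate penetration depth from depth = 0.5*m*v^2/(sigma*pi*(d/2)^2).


A = pi*(d/2)^2 = pi*(6/2)^2 = 28.2743 mm^2
E = 0.5*m*v^2 = 0.5*0.008*576^2 = 1327.1 J
depth = E/(sigma*A) = 1327.1 J / (1110 MPa * 28.2743 mm^2) = 1327.1/(1110 * 28.2743) m = 0.0422853 m ≈ 42.29 mm

42.29 mm


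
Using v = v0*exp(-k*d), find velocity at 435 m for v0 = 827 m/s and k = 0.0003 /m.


v = v0*exp(-k*d) = 827*exp(-0.0003*435) = 725.8 m/s

725.8 m/s


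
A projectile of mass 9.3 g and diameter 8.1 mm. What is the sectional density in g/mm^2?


SD = m/d^2 = 9.3/8.1^2 = 0.1417 g/mm^2

0.1417 g/mm^2


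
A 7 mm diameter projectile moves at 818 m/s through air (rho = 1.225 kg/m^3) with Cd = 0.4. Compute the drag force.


A = pi*(d/2)^2 = pi*(7/2000)^2 = 3.84845e-05 m^2
Fd = 0.5*Cd*rho*A*v^2 = 0.5*0.4*1.225*3.84845e-05*818^2 = 6.309 N

6.309 N


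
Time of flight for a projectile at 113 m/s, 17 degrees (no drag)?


T = 2*v0*sin(theta)/g = 2*113*sin(17°)/9.81 = 6.736 s

6.736 s


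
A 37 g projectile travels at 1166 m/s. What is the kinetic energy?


E = 0.5*m*v^2 = 0.5*0.037*1166^2 = 25152 J

25152 J


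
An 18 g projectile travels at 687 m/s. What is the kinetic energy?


E = 0.5*m*v^2 = 0.5*0.018*687^2 = 4248 J

4248 J


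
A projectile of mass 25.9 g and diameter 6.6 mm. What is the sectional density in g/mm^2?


SD = m/d^2 = 25.9/6.6^2 = 0.5946 g/mm^2

0.5946 g/mm^2


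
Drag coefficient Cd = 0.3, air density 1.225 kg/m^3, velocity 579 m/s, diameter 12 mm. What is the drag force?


A = pi*(d/2)^2 = pi*(12/2000)^2 = 1.13097e-04 m^2
Fd = 0.5*Cd*rho*A*v^2 = 0.5*0.3*1.225*1.13097e-04*579^2 = 6.967 N

6.967 N


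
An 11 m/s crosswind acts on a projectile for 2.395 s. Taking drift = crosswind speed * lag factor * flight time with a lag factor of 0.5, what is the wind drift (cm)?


drift = v_wind * lag * t = 11 * 0.5 * 2.395 = 13.1725 m ≈ 1317 cm

1317 cm


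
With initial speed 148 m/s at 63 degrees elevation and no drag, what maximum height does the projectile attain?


H = (v0*sin(theta))^2 / (2g) = (148*sin(63°))^2 / (2*9.81) = 886.3 m

886.3 m


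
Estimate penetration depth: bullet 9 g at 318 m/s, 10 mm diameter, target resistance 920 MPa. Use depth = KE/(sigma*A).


A = pi*(d/2)^2 = pi*(10/2)^2 = 78.5398 mm^2
E = 0.5*m*v^2 = 0.5*0.009*318^2 = 455.058 J
depth = E/(sigma*A) = 455.058 J / (920 MPa * 78.5398 mm^2) = 455.058/(920 * 78.5398) m = 0.0062978 m ≈ 6.298 mm

6.298 mm


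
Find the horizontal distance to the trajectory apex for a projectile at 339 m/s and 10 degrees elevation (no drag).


R = v0^2*sin(2*theta)/g = 339^2*sin(2*10°)/9.81 = 4006.66 m
apex_dist = R/2 = 4006.66/2 = 2003 m

2003 m


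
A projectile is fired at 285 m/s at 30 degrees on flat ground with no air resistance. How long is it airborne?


T = 2*v0*sin(theta)/g = 2*285*sin(30°)/9.81 = 29.05 s

29.05 s


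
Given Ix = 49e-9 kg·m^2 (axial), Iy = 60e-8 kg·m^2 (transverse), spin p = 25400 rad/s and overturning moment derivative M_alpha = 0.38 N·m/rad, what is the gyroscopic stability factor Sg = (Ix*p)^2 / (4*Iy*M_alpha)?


Sg = Ix^2 * p^2 / (4 * Iy * M_alpha) = (49e-9)^2 * 25400^2 / (4 * 60e-8 * 0.38) = 1.698

1.698


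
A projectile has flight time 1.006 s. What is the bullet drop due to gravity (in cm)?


drop = 0.5*g*t^2 = 0.5*9.81*1.006^2 = 4.96404 m ≈ 496.4 cm

496.4 cm


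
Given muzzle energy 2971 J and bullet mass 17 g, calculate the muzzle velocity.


v = sqrt(2*E/m) = sqrt(2*2971/0.017) = 591.2 m/s

591.2 m/s


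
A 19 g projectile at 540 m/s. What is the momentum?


p = m*v = 0.019*540 = 10.26 kg·m/s

10.26 kg·m/s


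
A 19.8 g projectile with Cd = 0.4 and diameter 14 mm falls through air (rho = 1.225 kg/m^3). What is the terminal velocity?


A = pi*(d/2)^2 = pi*(14/2000)^2 = 1.53938e-04 m^2
vt = sqrt(2mg/(Cd*rho*A)) = sqrt(2*0.0198*9.81/(0.4 * 1.225 * 1.53938e-04)) = 71.76 m/s

71.76 m/s


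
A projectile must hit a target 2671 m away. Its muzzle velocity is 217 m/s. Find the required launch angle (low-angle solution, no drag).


sin(2*theta) = R*g/v0^2 = 2671*9.81/217^2 = 0.556447, theta = arcsin(0.556447)/2 = 16.91°

16.91 degrees


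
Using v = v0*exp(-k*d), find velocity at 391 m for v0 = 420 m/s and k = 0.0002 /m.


v = v0*exp(-k*d) = 420*exp(-0.0002*391) = 388.4 m/s

388.4 m/s


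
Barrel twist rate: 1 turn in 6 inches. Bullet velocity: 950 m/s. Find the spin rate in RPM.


twist_m = 6*0.0254 = 0.1524 m
spin = v/twist = 950/0.1524 = 6233.596 rev/s
RPM = spin*60 = 6233.596*60 ≈ 374016 RPM

374016 RPM


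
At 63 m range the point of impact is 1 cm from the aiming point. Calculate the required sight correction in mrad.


1 mrad subtends 1 cm per 10 m of range, so adj = error_cm / (dist_m / 10) = 1 / (63/10) = 0.1587 mrad

0.1587 mrad


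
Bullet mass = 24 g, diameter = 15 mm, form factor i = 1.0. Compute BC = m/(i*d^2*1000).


BC = m/(i*d^2*1000) = 24/(1.0 * 15^2 * 1000) = 0.0001067

0.0001067


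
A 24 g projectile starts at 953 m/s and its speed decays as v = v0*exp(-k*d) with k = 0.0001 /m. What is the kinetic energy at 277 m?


v = v0*exp(-k*d) = 953*exp(-0.0001*277) = 926.964 m/s
E = 0.5*m*v^2 = 0.5*0.024*926.964^2 = 10311 J

10311 J


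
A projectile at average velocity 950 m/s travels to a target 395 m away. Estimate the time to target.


t = d/v = 395/950 = 0.4158 s

0.4158 s


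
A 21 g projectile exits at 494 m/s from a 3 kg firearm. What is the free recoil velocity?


v_recoil = m_p * v_p / m_gun = 0.021 * 494 / 3 = 3.458 m/s

3.458 m/s


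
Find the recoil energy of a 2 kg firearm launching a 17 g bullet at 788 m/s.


v_r = m_p*v_p/m_gun = 0.017*788/2 = 6.698 m/s, E_r = 0.5*m_gun*v_r^2 = 0.5*2*6.698^2 = 44.86 J

44.86 J


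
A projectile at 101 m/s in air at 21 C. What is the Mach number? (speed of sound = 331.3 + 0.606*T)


a = 331.3 + 0.606*(21) = 344.026 m/s
M = v/a = 101/344.026 = 0.2936

0.2936


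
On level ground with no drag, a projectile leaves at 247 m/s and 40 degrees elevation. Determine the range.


R = v0^2 * sin(2*theta) / g = 247^2 * sin(2*40°) / 9.81 = 6125 m

6125 m


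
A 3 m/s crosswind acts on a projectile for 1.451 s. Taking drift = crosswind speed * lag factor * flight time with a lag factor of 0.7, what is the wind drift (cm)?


drift = v_wind * lag * t = 3 * 0.7 * 1.451 = 3.0471 m ≈ 304.7 cm

304.7 cm


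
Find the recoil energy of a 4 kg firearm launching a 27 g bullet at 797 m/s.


v_r = m_p*v_p/m_gun = 0.027*797/4 = 5.37975 m/s, E_r = 0.5*m_gun*v_r^2 = 0.5*4*5.37975^2 = 57.88 J

57.88 J


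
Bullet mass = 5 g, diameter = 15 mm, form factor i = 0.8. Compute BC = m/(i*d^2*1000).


BC = m/(i*d^2*1000) = 5/(0.8 * 15^2 * 1000) = 2.778e-05

2.778e-05


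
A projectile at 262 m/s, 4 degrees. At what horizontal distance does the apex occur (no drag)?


R = v0^2*sin(2*theta)/g = 262^2*sin(2*4°)/9.81 = 973.843 m
apex_dist = R/2 = 973.843/2 = 486.9 m

486.9 m


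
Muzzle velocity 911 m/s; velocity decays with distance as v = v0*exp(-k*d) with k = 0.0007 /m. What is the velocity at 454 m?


v = v0*exp(-k*d) = 911*exp(-0.0007*454) = 663 m/s

663 m/s


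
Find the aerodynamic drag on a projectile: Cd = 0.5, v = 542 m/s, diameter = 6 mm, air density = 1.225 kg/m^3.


A = pi*(d/2)^2 = pi*(6/2000)^2 = 2.82743e-05 m^2
Fd = 0.5*Cd*rho*A*v^2 = 0.5*0.5*1.225*2.82743e-05*542^2 = 2.544 N

2.544 N


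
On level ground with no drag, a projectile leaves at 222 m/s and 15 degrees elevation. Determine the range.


R = v0^2 * sin(2*theta) / g = 222^2 * sin(2*15°) / 9.81 = 2512 m

2512 m


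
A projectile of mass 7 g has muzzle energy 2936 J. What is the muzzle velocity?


v = sqrt(2*E/m) = sqrt(2*2936/0.007) = 915.9 m/s

915.9 m/s


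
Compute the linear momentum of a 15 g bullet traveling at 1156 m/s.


p = m*v = 0.015*1156 = 17.34 kg·m/s

17.34 kg·m/s


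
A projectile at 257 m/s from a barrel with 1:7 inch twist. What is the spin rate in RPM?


twist_m = 7*0.0254 = 0.1778 m
spin = v/twist = 257/0.1778 = 1445.444 rev/s
RPM = spin*60 = 1445.444*60 ≈ 86727 RPM

86727 RPM


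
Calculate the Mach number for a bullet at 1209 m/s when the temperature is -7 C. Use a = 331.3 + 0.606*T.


a = 331.3 + 0.606*(-7) = 327.058 m/s
M = v/a = 1209/327.058 = 3.697

3.697


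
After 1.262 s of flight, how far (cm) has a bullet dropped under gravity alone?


drop = 0.5*g*t^2 = 0.5*9.81*1.262^2 = 7.81192 m ≈ 781.2 cm

781.2 cm


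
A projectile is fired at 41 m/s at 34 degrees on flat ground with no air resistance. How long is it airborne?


T = 2*v0*sin(theta)/g = 2*41*sin(34°)/9.81 = 4.674 s

4.674 s


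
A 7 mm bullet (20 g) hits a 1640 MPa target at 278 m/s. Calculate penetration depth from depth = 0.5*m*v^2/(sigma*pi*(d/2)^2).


A = pi*(d/2)^2 = pi*(7/2)^2 = 38.4845 mm^2
E = 0.5*m*v^2 = 0.5*0.02*278^2 = 772.84 J
depth = E/(sigma*A) = 772.84 J / (1640 MPa * 38.4845 mm^2) = 772.84/(1640 * 38.4845) m = 0.012245 m ≈ 12.25 mm

12.25 mm


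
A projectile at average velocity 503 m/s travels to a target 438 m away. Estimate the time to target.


t = d/v = 438/503 = 0.8708 s

0.8708 s


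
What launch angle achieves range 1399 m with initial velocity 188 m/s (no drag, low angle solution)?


sin(2*theta) = R*g/v0^2 = 1399*9.81/188^2 = 0.388303, theta = arcsin(0.388303)/2 = 11.42°

11.42 degrees


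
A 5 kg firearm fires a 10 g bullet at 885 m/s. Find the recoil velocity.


v_recoil = m_p * v_p / m_gun = 0.01 * 885 / 5 = 1.77 m/s

1.77 m/s


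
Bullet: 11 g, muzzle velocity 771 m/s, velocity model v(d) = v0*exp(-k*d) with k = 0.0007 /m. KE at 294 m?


v = v0*exp(-k*d) = 771*exp(-0.0007*294) = 627.591 m/s
E = 0.5*m*v^2 = 0.5*0.011*627.591^2 = 2166 J

2166 J


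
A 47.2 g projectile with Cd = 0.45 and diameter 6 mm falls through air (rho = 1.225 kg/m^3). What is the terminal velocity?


A = pi*(d/2)^2 = pi*(6/2000)^2 = 2.82743e-05 m^2
vt = sqrt(2mg/(Cd*rho*A)) = sqrt(2*0.0472*9.81/(0.45 * 1.225 * 2.82743e-05)) = 243.8 m/s

243.8 m/s


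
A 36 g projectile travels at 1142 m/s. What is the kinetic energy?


E = 0.5*m*v^2 = 0.5*0.036*1142^2 = 23475 J

23475 J


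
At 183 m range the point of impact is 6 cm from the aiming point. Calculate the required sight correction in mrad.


1 mrad subtends 1 cm per 10 m of range, so adj = error_cm / (dist_m / 10) = 6 / (183/10) = 0.3279 mrad

0.3279 mrad


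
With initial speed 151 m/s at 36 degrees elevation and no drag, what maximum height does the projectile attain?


H = (v0*sin(theta))^2 / (2g) = (151*sin(36°))^2 / (2*9.81) = 401.5 m

401.5 m


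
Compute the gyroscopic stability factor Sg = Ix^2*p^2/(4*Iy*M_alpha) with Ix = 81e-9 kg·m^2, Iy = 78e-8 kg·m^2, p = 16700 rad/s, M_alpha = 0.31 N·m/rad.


Sg = Ix^2 * p^2 / (4 * Iy * M_alpha) = (81e-9)^2 * 16700^2 / (4 * 78e-8 * 0.31) = 1.892

1.892


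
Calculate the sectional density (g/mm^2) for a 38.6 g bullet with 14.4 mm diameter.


SD = m/d^2 = 38.6/14.4^2 = 0.1861 g/mm^2

0.1861 g/mm^2


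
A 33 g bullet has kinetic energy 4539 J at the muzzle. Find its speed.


v = sqrt(2*E/m) = sqrt(2*4539/0.033) = 524.5 m/s

524.5 m/s


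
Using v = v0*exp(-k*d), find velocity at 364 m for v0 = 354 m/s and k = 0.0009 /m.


v = v0*exp(-k*d) = 354*exp(-0.0009*364) = 255.1 m/s

255.1 m/s


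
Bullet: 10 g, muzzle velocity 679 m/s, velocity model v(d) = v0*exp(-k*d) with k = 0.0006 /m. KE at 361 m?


v = v0*exp(-k*d) = 679*exp(-0.0006*361) = 546.766 m/s
E = 0.5*m*v^2 = 0.5*0.01*546.766^2 = 1495 J

1495 J


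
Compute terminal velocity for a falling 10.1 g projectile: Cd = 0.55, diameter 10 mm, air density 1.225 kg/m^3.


A = pi*(d/2)^2 = pi*(10/2000)^2 = 7.85398e-05 m^2
vt = sqrt(2mg/(Cd*rho*A)) = sqrt(2*0.0101*9.81/(0.55 * 1.225 * 7.85398e-05)) = 61.19 m/s

61.19 m/s


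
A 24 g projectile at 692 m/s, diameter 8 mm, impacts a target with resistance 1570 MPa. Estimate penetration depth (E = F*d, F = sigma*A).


A = pi*(d/2)^2 = pi*(8/2)^2 = 50.2655 mm^2
E = 0.5*m*v^2 = 0.5*0.024*692^2 = 5746.37 J
depth = E/(sigma*A) = 5746.37 J / (1570 MPa * 50.2655 mm^2) = 5746.37/(1570 * 50.2655) m = 0.0728155 m ≈ 72.82 mm

72.82 mm


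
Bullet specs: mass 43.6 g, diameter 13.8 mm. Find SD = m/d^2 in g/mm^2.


SD = m/d^2 = 43.6/13.8^2 = 0.2289 g/mm^2

0.2289 g/mm^2


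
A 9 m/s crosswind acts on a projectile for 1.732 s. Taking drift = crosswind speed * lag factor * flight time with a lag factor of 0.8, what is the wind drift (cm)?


drift = v_wind * lag * t = 9 * 0.8 * 1.732 = 12.4704 m ≈ 1247 cm

1247 cm


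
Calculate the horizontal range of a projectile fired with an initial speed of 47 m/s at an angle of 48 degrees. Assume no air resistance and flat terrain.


R = v0^2 * sin(2*theta) / g = 47^2 * sin(2*48°) / 9.81 = 223.9 m

223.9 m


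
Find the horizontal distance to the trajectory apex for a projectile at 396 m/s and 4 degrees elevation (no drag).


R = v0^2*sin(2*theta)/g = 396^2*sin(2*4°)/9.81 = 2224.73 m
apex_dist = R/2 = 2224.73/2 = 1112 m

1112 m


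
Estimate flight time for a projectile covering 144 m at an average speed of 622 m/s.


t = d/v = 144/622 = 0.2315 s

0.2315 s


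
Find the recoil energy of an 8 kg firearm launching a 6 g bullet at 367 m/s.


v_r = m_p*v_p/m_gun = 0.006*367/8 = 0.27525 m/s, E_r = 0.5*m_gun*v_r^2 = 0.5*8*0.27525^2 = 0.3031 J

0.3031 J


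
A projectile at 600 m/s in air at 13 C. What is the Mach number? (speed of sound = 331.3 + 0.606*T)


a = 331.3 + 0.606*(13) = 339.178 m/s
M = v/a = 600/339.178 = 1.769

1.769


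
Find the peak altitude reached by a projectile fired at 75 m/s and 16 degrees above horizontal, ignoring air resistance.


H = (v0*sin(theta))^2 / (2g) = (75*sin(16°))^2 / (2*9.81) = 21.78 m

21.78 m


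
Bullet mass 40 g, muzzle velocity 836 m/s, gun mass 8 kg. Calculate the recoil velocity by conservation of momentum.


v_recoil = m_p * v_p / m_gun = 0.04 * 836 / 8 = 4.18 m/s

4.18 m/s


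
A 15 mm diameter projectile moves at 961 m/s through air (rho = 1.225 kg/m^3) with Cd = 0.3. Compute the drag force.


A = pi*(d/2)^2 = pi*(15/2000)^2 = 1.76715e-04 m^2
Fd = 0.5*Cd*rho*A*v^2 = 0.5*0.3*1.225*1.76715e-04*961^2 = 29.99 N

29.99 N


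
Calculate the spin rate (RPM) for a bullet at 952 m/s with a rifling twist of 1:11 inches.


twist_m = 11*0.0254 = 0.2794 m
spin = v/twist = 952/0.2794 = 3407.301 rev/s
RPM = spin*60 = 3407.301*60 ≈ 204438 RPM

204438 RPM


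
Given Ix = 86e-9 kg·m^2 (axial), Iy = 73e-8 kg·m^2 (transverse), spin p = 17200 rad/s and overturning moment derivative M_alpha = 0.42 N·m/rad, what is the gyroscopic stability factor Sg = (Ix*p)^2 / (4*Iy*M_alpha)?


Sg = Ix^2 * p^2 / (4 * Iy * M_alpha) = (86e-9)^2 * 17200^2 / (4 * 73e-8 * 0.42) = 1.784

1.784


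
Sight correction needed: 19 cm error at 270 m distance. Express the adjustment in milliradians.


1 mrad subtends 1 cm per 10 m of range, so adj = error_cm / (dist_m / 10) = 19 / (270/10) = 0.7037 mrad

0.7037 mrad


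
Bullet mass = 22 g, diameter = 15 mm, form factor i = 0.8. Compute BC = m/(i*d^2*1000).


BC = m/(i*d^2*1000) = 22/(0.8 * 15^2 * 1000) = 0.0001222

0.0001222


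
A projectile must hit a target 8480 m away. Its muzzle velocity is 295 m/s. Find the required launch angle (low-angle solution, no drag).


sin(2*theta) = R*g/v0^2 = 8480*9.81/295^2 = 0.955918, theta = arcsin(0.955918)/2 = 36.46°

36.46 degrees


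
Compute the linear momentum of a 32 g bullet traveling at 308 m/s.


p = m*v = 0.032*308 = 9.856 kg·m/s

9.856 kg·m/s


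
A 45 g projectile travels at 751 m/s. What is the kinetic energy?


E = 0.5*m*v^2 = 0.5*0.045*751^2 = 12690 J

12690 J


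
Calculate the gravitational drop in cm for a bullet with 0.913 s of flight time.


drop = 0.5*g*t^2 = 0.5*9.81*0.913^2 = 4.08866 m ≈ 408.9 cm

408.9 cm


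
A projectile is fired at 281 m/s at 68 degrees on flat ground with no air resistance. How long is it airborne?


T = 2*v0*sin(theta)/g = 2*281*sin(68°)/9.81 = 53.12 s

53.12 s


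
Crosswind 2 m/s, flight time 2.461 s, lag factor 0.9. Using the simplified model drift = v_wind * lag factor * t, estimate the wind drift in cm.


drift = v_wind * lag * t = 2 * 0.9 * 2.461 = 4.4298 m ≈ 443 cm

443 cm


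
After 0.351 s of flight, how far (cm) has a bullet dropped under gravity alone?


drop = 0.5*g*t^2 = 0.5*9.81*0.351^2 = 0.604301 m ≈ 60.43 cm

60.43 cm


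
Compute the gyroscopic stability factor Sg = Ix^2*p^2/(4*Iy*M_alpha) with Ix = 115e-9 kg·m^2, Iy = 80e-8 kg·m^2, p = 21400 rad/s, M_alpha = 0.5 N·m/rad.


Sg = Ix^2 * p^2 / (4 * Iy * M_alpha) = (115e-9)^2 * 21400^2 / (4 * 80e-8 * 0.5) = 3.785

3.785


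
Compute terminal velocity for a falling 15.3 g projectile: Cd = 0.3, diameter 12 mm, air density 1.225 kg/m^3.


A = pi*(d/2)^2 = pi*(12/2000)^2 = 1.13097e-04 m^2
vt = sqrt(2mg/(Cd*rho*A)) = sqrt(2*0.0153*9.81/(0.3 * 1.225 * 1.13097e-04)) = 84.98 m/s

84.98 m/s


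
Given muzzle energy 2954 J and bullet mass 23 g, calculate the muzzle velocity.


v = sqrt(2*E/m) = sqrt(2*2954/0.023) = 506.8 m/s

506.8 m/s


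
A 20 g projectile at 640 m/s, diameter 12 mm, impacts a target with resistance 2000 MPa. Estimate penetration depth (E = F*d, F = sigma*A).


A = pi*(d/2)^2 = pi*(12/2)^2 = 113.097 mm^2
E = 0.5*m*v^2 = 0.5*0.02*640^2 = 4096 J
depth = E/(sigma*A) = 4096 J / (2000 MPa * 113.097 mm^2) = 4096/(2000 * 113.097) m = 0.0181083 m ≈ 18.11 mm

18.11 mm


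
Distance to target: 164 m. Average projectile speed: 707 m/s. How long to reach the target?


t = d/v = 164/707 = 0.232 s

0.232 s


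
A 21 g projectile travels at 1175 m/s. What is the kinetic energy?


E = 0.5*m*v^2 = 0.5*0.021*1175^2 = 14497 J

14497 J


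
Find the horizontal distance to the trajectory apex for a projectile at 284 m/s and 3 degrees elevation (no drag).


R = v0^2*sin(2*theta)/g = 284^2*sin(2*3°)/9.81 = 859.414 m
apex_dist = R/2 = 859.414/2 = 429.7 m

429.7 m


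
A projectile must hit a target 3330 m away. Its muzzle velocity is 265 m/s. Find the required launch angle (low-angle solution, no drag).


sin(2*theta) = R*g/v0^2 = 3330*9.81/265^2 = 0.46518, theta = arcsin(0.46518)/2 = 13.86°

13.86 degrees


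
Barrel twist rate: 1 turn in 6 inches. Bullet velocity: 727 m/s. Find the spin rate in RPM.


twist_m = 6*0.0254 = 0.1524 m
spin = v/twist = 727/0.1524 = 4770.341 rev/s
RPM = spin*60 = 4770.341*60 ≈ 286220 RPM

286220 RPM


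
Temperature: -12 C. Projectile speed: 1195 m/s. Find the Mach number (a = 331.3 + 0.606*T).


a = 331.3 + 0.606*(-12) = 324.028 m/s
M = v/a = 1195/324.028 = 3.688

3.688


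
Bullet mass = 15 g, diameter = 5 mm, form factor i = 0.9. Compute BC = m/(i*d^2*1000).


BC = m/(i*d^2*1000) = 15/(0.9 * 5^2 * 1000) = 0.0006667

0.0006667


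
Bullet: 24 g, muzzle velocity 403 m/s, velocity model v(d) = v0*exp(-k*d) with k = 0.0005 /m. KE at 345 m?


v = v0*exp(-k*d) = 403*exp(-0.0005*345) = 339.148 m/s
E = 0.5*m*v^2 = 0.5*0.024*339.148^2 = 1380 J

1380 J


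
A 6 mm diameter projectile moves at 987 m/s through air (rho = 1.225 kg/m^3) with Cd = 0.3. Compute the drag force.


A = pi*(d/2)^2 = pi*(6/2000)^2 = 2.82743e-05 m^2
Fd = 0.5*Cd*rho*A*v^2 = 0.5*0.3*1.225*2.82743e-05*987^2 = 5.061 N

5.061 N


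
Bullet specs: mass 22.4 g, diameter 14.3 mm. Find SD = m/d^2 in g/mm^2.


SD = m/d^2 = 22.4/14.3^2 = 0.1095 g/mm^2

0.1095 g/mm^2


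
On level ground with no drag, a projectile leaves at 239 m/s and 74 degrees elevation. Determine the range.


R = v0^2 * sin(2*theta) / g = 239^2 * sin(2*74°) / 9.81 = 3086 m

3086 m


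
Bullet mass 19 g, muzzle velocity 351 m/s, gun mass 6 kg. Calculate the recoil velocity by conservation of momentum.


v_recoil = m_p * v_p / m_gun = 0.019 * 351 / 6 = 1.111 m/s

1.111 m/s


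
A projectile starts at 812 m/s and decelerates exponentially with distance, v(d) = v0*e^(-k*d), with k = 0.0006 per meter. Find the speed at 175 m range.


v = v0*exp(-k*d) = 812*exp(-0.0006*175) = 731.1 m/s

731.1 m/s


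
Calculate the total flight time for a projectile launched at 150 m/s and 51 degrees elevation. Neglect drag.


T = 2*v0*sin(theta)/g = 2*150*sin(51°)/9.81 = 23.77 s

23.77 s


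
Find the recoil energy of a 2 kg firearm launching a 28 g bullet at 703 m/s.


v_r = m_p*v_p/m_gun = 0.028*703/2 = 9.842 m/s, E_r = 0.5*m_gun*v_r^2 = 0.5*2*9.842^2 = 96.86 J

96.86 J


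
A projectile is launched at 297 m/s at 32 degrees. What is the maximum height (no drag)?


H = (v0*sin(theta))^2 / (2g) = (297*sin(32°))^2 / (2*9.81) = 1263 m

1263 m


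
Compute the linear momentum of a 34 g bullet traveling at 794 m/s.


p = m*v = 0.034*794 = 27 kg·m/s

27 kg·m/s


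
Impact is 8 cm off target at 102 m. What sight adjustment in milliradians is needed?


1 mrad subtends 1 cm per 10 m of range, so adj = error_cm / (dist_m / 10) = 8 / (102/10) = 0.7843 mrad

0.7843 mrad


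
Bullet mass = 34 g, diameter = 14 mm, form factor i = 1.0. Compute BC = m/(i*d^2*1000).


BC = m/(i*d^2*1000) = 34/(1.0 * 14^2 * 1000) = 0.0001735

0.0001735


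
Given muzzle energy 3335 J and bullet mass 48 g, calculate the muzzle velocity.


v = sqrt(2*E/m) = sqrt(2*3335/0.048) = 372.8 m/s

372.8 m/s


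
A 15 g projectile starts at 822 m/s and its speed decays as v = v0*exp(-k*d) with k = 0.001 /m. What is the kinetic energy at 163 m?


v = v0*exp(-k*d) = 822*exp(-0.001*163) = 698.364 m/s
E = 0.5*m*v^2 = 0.5*0.015*698.364^2 = 3658 J

3658 J


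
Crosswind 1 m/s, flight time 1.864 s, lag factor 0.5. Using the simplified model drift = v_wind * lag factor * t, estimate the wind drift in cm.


drift = v_wind * lag * t = 1 * 0.5 * 1.864 = 0.932 m ≈ 93.2 cm

93.2 cm


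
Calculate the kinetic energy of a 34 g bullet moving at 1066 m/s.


E = 0.5*m*v^2 = 0.5*0.034*1066^2 = 19318 J

19318 J


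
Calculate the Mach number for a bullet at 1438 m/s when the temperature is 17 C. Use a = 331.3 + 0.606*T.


a = 331.3 + 0.606*(17) = 341.602 m/s
M = v/a = 1438/341.602 = 4.21

4.21


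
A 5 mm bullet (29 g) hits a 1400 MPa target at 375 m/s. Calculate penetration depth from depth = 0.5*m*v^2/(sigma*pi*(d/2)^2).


A = pi*(d/2)^2 = pi*(5/2)^2 = 19.635 mm^2
E = 0.5*m*v^2 = 0.5*0.029*375^2 = 2039.06 J
depth = E/(sigma*A) = 2039.06 J / (1400 MPa * 19.635 mm^2) = 2039.06/(1400 * 19.635) m = 0.0741776 m ≈ 74.18 mm

74.18 mm


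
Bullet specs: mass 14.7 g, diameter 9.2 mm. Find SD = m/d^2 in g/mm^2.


SD = m/d^2 = 14.7/9.2^2 = 0.1737 g/mm^2

0.1737 g/mm^2


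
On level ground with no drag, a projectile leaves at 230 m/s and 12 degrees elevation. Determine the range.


R = v0^2 * sin(2*theta) / g = 230^2 * sin(2*12°) / 9.81 = 2193 m

2193 m


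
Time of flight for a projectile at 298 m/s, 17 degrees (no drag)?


T = 2*v0*sin(theta)/g = 2*298*sin(17°)/9.81 = 17.76 s

17.76 s


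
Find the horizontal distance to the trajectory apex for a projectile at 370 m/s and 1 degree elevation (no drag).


R = v0^2*sin(2*theta)/g = 370^2*sin(2*1°)/9.81 = 487.028 m
apex_dist = R/2 = 487.028/2 = 243.5 m

243.5 m


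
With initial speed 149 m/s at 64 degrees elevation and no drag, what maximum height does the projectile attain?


H = (v0*sin(theta))^2 / (2g) = (149*sin(64°))^2 / (2*9.81) = 914.1 m

914.1 m


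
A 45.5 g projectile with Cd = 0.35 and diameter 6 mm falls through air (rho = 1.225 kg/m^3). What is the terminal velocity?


A = pi*(d/2)^2 = pi*(6/2000)^2 = 2.82743e-05 m^2
vt = sqrt(2mg/(Cd*rho*A)) = sqrt(2*0.0455*9.81/(0.35 * 1.225 * 2.82743e-05)) = 271.4 m/s

271.4 m/s


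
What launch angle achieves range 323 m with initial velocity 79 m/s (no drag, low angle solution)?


sin(2*theta) = R*g/v0^2 = 323*9.81/79^2 = 0.507712, theta = arcsin(0.507712)/2 = 15.26°

15.26 degrees


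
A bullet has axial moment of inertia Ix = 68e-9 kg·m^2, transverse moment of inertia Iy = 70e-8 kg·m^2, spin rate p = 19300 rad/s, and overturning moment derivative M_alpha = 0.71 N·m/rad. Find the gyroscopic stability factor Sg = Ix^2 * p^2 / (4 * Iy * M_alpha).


Sg = Ix^2 * p^2 / (4 * Iy * M_alpha) = (68e-9)^2 * 19300^2 / (4 * 70e-8 * 0.71) = 0.8664

0.8664


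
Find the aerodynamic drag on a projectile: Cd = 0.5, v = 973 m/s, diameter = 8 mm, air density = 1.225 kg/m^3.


A = pi*(d/2)^2 = pi*(8/2000)^2 = 5.02655e-05 m^2
Fd = 0.5*Cd*rho*A*v^2 = 0.5*0.5*1.225*5.02655e-05*973^2 = 14.57 N

14.57 N


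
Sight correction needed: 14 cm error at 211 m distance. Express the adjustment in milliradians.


1 mrad subtends 1 cm per 10 m of range, so adj = error_cm / (dist_m / 10) = 14 / (211/10) = 0.6635 mrad

0.6635 mrad


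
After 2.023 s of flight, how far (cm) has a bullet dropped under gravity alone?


drop = 0.5*g*t^2 = 0.5*9.81*2.023^2 = 20.0739 m ≈ 2007 cm

2007 cm


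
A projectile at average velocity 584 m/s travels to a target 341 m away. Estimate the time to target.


t = d/v = 341/584 = 0.5839 s

0.5839 s


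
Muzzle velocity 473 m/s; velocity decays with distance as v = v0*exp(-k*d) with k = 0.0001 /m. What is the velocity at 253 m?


v = v0*exp(-k*d) = 473*exp(-0.0001*253) = 461.2 m/s

461.2 m/s


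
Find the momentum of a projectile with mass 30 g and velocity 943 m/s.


p = m*v = 0.03*943 = 28.29 kg·m/s

28.29 kg·m/s


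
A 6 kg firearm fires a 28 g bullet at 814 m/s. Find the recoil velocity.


v_recoil = m_p * v_p / m_gun = 0.028 * 814 / 6 = 3.799 m/s

3.799 m/s


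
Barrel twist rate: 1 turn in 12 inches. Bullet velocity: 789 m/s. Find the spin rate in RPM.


twist_m = 12*0.0254 = 0.3048 m
spin = v/twist = 789/0.3048 = 2588.583 rev/s
RPM = spin*60 = 2588.583*60 ≈ 155315 RPM

155315 RPM


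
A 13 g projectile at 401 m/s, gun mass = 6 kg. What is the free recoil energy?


v_r = m_p*v_p/m_gun = 0.013*401/6 = 0.868833 m/s, E_r = 0.5*m_gun*v_r^2 = 0.5*6*0.868833^2 = 2.265 J

2.265 J


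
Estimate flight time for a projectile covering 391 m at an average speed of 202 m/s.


t = d/v = 391/202 = 1.936 s

1.936 s


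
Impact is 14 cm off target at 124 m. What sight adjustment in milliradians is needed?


1 mrad subtends 1 cm per 10 m of range, so adj = error_cm / (dist_m / 10) = 14 / (124/10) = 1.129 mrad

1.129 mrad


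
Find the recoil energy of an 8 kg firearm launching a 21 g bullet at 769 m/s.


v_r = m_p*v_p/m_gun = 0.021*769/8 = 2.01863 m/s, E_r = 0.5*m_gun*v_r^2 = 0.5*8*2.01863^2 = 16.3 J

16.3 J


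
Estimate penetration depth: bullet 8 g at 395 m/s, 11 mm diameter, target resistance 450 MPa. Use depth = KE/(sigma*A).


A = pi*(d/2)^2 = pi*(11/2)^2 = 95.0332 mm^2
E = 0.5*m*v^2 = 0.5*0.008*395^2 = 624.1 J
depth = E/(sigma*A) = 624.1 J / (450 MPa * 95.0332 mm^2) = 624.1/(450 * 95.0332) m = 0.0145937 m ≈ 14.59 mm

14.59 mm


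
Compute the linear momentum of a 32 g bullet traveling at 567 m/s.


p = m*v = 0.032*567 = 18.14 kg·m/s

18.14 kg·m/s


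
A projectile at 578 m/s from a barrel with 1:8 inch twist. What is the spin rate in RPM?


twist_m = 8*0.0254 = 0.2032 m
spin = v/twist = 578/0.2032 = 2844.488 rev/s
RPM = spin*60 = 2844.488*60 ≈ 170669 RPM

170669 RPM


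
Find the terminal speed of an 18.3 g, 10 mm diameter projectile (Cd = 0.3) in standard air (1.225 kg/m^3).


A = pi*(d/2)^2 = pi*(10/2000)^2 = 7.85398e-05 m^2
vt = sqrt(2mg/(Cd*rho*A)) = sqrt(2*0.0183*9.81/(0.3 * 1.225 * 7.85398e-05)) = 111.5 m/s

111.5 m/s


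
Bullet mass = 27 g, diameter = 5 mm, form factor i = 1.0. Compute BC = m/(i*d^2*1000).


BC = m/(i*d^2*1000) = 27/(1.0 * 5^2 * 1000) = 0.00108

0.00108


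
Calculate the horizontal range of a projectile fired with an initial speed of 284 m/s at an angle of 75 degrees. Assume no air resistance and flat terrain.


R = v0^2 * sin(2*theta) / g = 284^2 * sin(2*75°) / 9.81 = 4111 m

4111 m


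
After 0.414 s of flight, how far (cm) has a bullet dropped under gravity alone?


drop = 0.5*g*t^2 = 0.5*9.81*0.414^2 = 0.840697 m ≈ 84.07 cm

84.07 cm


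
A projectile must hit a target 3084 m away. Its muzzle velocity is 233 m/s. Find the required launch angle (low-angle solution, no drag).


sin(2*theta) = R*g/v0^2 = 3084*9.81/233^2 = 0.557278, theta = arcsin(0.557278)/2 = 16.93°

16.93 degrees


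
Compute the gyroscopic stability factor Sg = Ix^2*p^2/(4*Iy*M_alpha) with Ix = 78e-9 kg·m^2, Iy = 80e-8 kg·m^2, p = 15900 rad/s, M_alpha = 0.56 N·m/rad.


Sg = Ix^2 * p^2 / (4 * Iy * M_alpha) = (78e-9)^2 * 15900^2 / (4 * 80e-8 * 0.56) = 0.8583

0.8583


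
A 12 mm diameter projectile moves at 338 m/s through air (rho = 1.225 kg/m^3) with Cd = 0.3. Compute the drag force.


A = pi*(d/2)^2 = pi*(12/2000)^2 = 1.13097e-04 m^2
Fd = 0.5*Cd*rho*A*v^2 = 0.5*0.3*1.225*1.13097e-04*338^2 = 2.374 N

2.374 N


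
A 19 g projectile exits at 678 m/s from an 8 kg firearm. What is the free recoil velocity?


v_recoil = m_p * v_p / m_gun = 0.019 * 678 / 8 = 1.61 m/s

1.61 m/s


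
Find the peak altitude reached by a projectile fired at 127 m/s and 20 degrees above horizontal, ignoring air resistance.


H = (v0*sin(theta))^2 / (2g) = (127*sin(20°))^2 / (2*9.81) = 96.16 m

96.16 m


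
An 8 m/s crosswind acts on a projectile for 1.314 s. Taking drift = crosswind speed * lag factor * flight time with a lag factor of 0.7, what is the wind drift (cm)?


drift = v_wind * lag * t = 8 * 0.7 * 1.314 = 7.3584 m ≈ 735.8 cm

735.8 cm


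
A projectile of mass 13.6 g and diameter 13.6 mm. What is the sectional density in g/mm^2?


SD = m/d^2 = 13.6/13.6^2 = 0.07353 g/mm^2

0.07353 g/mm^2


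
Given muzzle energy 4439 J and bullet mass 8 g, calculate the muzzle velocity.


v = sqrt(2*E/m) = sqrt(2*4439/0.008) = 1053 m/s

1053 m/s


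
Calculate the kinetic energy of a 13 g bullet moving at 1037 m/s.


E = 0.5*m*v^2 = 0.5*0.013*1037^2 = 6990 J

6990 J


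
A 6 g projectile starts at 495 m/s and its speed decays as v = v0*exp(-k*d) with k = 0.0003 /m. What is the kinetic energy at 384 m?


v = v0*exp(-k*d) = 495*exp(-0.0003*384) = 441.138 m/s
E = 0.5*m*v^2 = 0.5*0.006*441.138^2 = 583.8 J

583.8 J


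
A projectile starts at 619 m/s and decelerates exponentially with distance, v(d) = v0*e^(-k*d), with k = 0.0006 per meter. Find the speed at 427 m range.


v = v0*exp(-k*d) = 619*exp(-0.0006*427) = 479.1 m/s

479.1 m/s


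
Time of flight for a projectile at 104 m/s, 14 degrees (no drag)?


T = 2*v0*sin(theta)/g = 2*104*sin(14°)/9.81 = 5.129 s

5.129 s


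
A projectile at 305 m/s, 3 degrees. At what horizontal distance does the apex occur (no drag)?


R = v0^2*sin(2*theta)/g = 305^2*sin(2*3°)/9.81 = 991.209 m
apex_dist = R/2 = 991.209/2 = 495.6 m

495.6 m
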